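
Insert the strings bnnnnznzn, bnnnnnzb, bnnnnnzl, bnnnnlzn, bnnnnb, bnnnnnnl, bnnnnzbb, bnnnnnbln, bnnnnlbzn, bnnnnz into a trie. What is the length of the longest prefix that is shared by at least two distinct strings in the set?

Equivalently: take the maximum, over all pairs, of their longest common prefix length.
e.g. "bnnnnnzb" and "bnnnnnzl" share the prefix "bnnnnnz" of length 7; no pair shares a longer one.
Longest shared-prefix length: 7

7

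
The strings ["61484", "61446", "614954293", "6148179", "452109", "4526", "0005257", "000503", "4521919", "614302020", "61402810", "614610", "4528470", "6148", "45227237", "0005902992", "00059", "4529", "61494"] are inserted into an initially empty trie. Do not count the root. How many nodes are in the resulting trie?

66

Trace insertions, counting only characters that open a new branch:
  "61484" → 5 new (6, 1, 4, 8, 4)
  "61446" → prefix "614" already present; 2 new (4, 6)
  "614954293" → prefix "614" already present; 6 new (9, 5, 4, 2, 9, 3)
  "6148179" → prefix "6148" already present; 3 new (1, 7, 9)
  "452109" → 6 new (4, 5, 2, 1, 0, 9)
  "4526" → prefix "452" already present; 1 new (6)
  "0005257" → 7 new (0, 0, 0, 5, 2, 5, 7)
  "000503" → prefix "0005" already present; 2 new (0, 3)
  "4521919" → prefix "4521" already present; 3 new (9, 1, 9)
  "614302020" → prefix "614" already present; 6 new (3, 0, 2, 0, 2, 0)
  "61402810" → prefix "614" already present; 5 new (0, 2, 8, 1, 0)
  "614610" → prefix "614" already present; 3 new (6, 1, 0)
  "4528470" → prefix "452" already present; 4 new (8, 4, 7, 0)
  "6148" → prefix "6148" already present; 0 new (none)
  "45227237" → prefix "452" already present; 5 new (2, 7, 2, 3, 7)
  "0005902992" → prefix "0005" already present; 6 new (9, 0, 2, 9, 9, 2)
  "00059" → prefix "00059" already present; 0 new (none)
  "4529" → prefix "452" already present; 1 new (9)
  "61494" → prefix "6149" already present; 1 new (4)
Total nodes = 5 + 2 + 6 + 3 + 6 + 1 + 7 + 2 + 3 + 6 + 5 + 3 + 4 + 0 + 5 + 6 + 0 + 1 + 1 = 66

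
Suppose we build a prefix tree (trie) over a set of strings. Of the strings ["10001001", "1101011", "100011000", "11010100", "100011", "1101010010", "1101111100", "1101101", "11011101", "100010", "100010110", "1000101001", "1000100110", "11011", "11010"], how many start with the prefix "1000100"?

Filter for entries beginning with "1000100":
Words under "1000100": 10001001, 1000100110
Count: 2

2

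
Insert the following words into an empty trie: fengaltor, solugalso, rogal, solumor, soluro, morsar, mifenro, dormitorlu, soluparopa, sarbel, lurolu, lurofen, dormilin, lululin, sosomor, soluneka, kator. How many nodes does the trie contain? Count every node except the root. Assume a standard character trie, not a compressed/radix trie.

Insert word by word; a character creates a node only if that edge doesn't already exist:
  "fengaltor" → 9 new (f, e, n, g, a, l, t, o, r)
  "solugalso" → 9 new (s, o, l, u, g, a, l, s, o)
  "rogal" → 5 new (r, o, g, a, l)
  "solumor" → prefix "solu" already present; 3 new (m, o, r)
  "soluro" → prefix "solu" already present; 2 new (r, o)
  "morsar" → 6 new (m, o, r, s, a, r)
  "mifenro" → prefix "m" already present; 6 new (i, f, e, n, r, o)
  "dormitorlu" → 10 new (d, o, r, m, i, t, o, r, l, u)
  "soluparopa" → prefix "solu" already present; 6 new (p, a, r, o, p, a)
  "sarbel" → prefix "s" already present; 5 new (a, r, b, e, l)
  "lurolu" → 6 new (l, u, r, o, l, u)
  "lurofen" → prefix "luro" already present; 3 new (f, e, n)
  "dormilin" → prefix "dormi" already present; 3 new (l, i, n)
  "lululin" → prefix "lu" already present; 5 new (l, u, l, i, n)
  "sosomor" → prefix "so" already present; 5 new (s, o, m, o, r)
  "soluneka" → prefix "solu" already present; 4 new (n, e, k, a)
  "kator" → 5 new (k, a, t, o, r)
Total nodes = 9 + 9 + 5 + 3 + 2 + 6 + 6 + 10 + 6 + 5 + 6 + 3 + 3 + 5 + 5 + 4 + 5 = 92

92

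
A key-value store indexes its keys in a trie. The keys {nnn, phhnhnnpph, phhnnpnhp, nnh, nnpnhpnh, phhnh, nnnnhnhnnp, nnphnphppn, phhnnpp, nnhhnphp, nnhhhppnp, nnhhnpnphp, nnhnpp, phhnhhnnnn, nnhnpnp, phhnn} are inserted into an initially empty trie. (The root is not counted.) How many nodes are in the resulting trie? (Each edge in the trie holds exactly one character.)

64

Insert word by word; a character creates a node only if that edge doesn't already exist:
  "nnn" → 3 new (n, n, n)
  "phhnhnnpph" → 10 new (p, h, h, n, h, n, n, p, p, h)
  "phhnnpnhp" → prefix "phhn" already present; 5 new (n, p, n, h, p)
  "nnh" → prefix "nn" already present; 1 new (h)
  "nnpnhpnh" → prefix "nn" already present; 6 new (p, n, h, p, n, h)
  "phhnh" → prefix "phhnh" already present; 0 new (none)
  "nnnnhnhnnp" → prefix "nnn" already present; 7 new (n, h, n, h, n, n, p)
  "nnphnphppn" → prefix "nnp" already present; 7 new (h, n, p, h, p, p, n)
  "phhnnpp" → prefix "phhnnp" already present; 1 new (p)
  "nnhhnphp" → prefix "nnh" already present; 5 new (h, n, p, h, p)
  "nnhhhppnp" → prefix "nnhh" already present; 5 new (h, p, p, n, p)
  "nnhhnpnphp" → prefix "nnhhnp" already present; 4 new (n, p, h, p)
  "nnhnpp" → prefix "nnh" already present; 3 new (n, p, p)
  "phhnhhnnnn" → prefix "phhnh" already present; 5 new (h, n, n, n, n)
  "nnhnpnp" → prefix "nnhnp" already present; 2 new (n, p)
  "phhnn" → prefix "phhnn" already present; 0 new (none)
Total nodes = 3 + 10 + 5 + 1 + 6 + 0 + 7 + 7 + 1 + 5 + 5 + 4 + 3 + 5 + 2 + 0 = 64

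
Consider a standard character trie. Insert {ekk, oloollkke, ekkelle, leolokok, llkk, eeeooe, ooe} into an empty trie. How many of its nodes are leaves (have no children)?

A leaf is a node with no children — equivalently, the end of a word that is not a proper prefix of any other stored word.
Those words: "eeeooe", "ekkelle", "leolokok", "llkk", "oloollkke", "ooe"
Leaf count: 6

6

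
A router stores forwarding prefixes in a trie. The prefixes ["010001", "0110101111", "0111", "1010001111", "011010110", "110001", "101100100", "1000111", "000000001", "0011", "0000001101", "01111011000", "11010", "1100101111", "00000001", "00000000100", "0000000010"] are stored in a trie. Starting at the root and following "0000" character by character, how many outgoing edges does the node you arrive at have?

1

The children of the "0000" node are the distinct next characters among strings starting with "0000".
Characters that immediately follow "0000" among the stored strings: {0}.
That node has 1 child edge.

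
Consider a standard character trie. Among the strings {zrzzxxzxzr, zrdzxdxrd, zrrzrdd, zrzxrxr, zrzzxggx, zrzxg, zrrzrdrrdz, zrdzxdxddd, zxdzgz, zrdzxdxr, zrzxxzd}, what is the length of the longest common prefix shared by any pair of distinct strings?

8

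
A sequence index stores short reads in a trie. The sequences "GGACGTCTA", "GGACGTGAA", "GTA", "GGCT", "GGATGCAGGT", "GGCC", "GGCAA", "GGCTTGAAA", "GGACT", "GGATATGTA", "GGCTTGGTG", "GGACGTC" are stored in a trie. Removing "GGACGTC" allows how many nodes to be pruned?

0

After clearing the end-marker at "GGACGTC", prune upward until reaching a node still needed by another word.
Every node on "GGACGTC" is still needed (e.g. by "GGACGTCTA"), so nothing is freed.
Nodes removed: 0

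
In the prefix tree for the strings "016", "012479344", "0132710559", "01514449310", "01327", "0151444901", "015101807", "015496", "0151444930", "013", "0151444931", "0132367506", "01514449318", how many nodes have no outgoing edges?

Leaves are exactly the stored words that no other stored word extends.
Those words: "012479344", "0132367506", "0132710559", "015101807", "0151444901", "0151444930", "01514449310", "01514449318", "015496", "016"
Leaf count: 10

10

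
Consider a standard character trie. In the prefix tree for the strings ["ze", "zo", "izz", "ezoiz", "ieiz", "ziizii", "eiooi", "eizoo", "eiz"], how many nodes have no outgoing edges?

8

Leaves are exactly the stored words that no other stored word extends.
Those words: "eiooi", "eizoo", "ezoiz", "ieiz", "izz", "ze", "ziizii", "zo"
Leaf count: 8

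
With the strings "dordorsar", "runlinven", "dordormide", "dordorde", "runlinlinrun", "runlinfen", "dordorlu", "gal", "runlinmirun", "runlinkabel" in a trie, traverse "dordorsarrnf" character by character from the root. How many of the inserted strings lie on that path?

Walk "dordorsarrnf" from the root; an end-of-word marker is hit whenever a stored word is a prefix of "dordorsarrnf".
Prefixes of the query that are stored words: "dordorsar"
Count: 1

1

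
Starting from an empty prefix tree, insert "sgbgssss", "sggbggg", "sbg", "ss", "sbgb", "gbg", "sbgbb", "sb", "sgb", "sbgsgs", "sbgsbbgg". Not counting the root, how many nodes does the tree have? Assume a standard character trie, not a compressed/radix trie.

28

Count nodes per top-level branch (shared prefixes stored once):
  'g'-branch (gbg): 3 nodes
  's'-branch (sb, sbg, sbgb, sbgbb, sbgsbbgg, sbgsgs, sgb, sgbgssss, sggbggg, ss): 25 nodes
Sum: 28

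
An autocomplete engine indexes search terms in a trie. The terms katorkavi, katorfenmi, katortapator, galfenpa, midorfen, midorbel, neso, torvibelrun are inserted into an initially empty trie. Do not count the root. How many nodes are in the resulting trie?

55

Insert word by word; a character creates a node only if that edge doesn't already exist:
  "katorkavi" → 9 new (k, a, t, o, r, k, a, v, i)
  "katorfenmi" → prefix "kator" already present; 5 new (f, e, n, m, i)
  "katortapator" → prefix "kator" already present; 7 new (t, a, p, a, t, o, r)
  "galfenpa" → 8 new (g, a, l, f, e, n, p, a)
  "midorfen" → 8 new (m, i, d, o, r, f, e, n)
  "midorbel" → prefix "midor" already present; 3 new (b, e, l)
  "neso" → 4 new (n, e, s, o)
  "torvibelrun" → 11 new (t, o, r, v, i, b, e, l, r, u, n)
Total nodes = 9 + 5 + 7 + 8 + 8 + 3 + 4 + 11 = 55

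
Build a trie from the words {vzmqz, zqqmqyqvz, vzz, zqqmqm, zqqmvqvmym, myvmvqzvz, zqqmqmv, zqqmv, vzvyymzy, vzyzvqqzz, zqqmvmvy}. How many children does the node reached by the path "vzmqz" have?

Walk "vzmqz" from the root, arriving at one node.
No stored string extends past "vzmqz".
That node has 0 child edges.

0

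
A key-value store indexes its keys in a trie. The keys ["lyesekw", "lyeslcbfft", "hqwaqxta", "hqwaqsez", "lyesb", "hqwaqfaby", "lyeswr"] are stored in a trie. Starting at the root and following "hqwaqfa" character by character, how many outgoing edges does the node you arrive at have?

Walk "hqwaqfa" from the root, arriving at one node.
Distinct next characters after "hqwaqfa": b.
That node has 1 child edge.

1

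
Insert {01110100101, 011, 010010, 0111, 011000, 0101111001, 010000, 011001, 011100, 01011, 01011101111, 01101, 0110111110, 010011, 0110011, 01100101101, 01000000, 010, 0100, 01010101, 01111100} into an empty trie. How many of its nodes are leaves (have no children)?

13

A leaf is a node with no children — equivalently, the end of a word that is not a proper prefix of any other stored word.
Those words: "01000000", "010010", "010011", "01010101", "01011101111", "0101111001", "011000", "01100101101", "0110011", "0110111110", "011100", "01110100101", "01111100"
Leaf count: 13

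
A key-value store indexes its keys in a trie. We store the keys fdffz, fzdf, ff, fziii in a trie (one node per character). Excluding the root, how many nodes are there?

12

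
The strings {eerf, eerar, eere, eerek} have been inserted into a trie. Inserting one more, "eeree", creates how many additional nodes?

1

The longest prefix of "eeree" already in the trie is "eere" (length 4).
Each of the 1 remaining characters creates one node.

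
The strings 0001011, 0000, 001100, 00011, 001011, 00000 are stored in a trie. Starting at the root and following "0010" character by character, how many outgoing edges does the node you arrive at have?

1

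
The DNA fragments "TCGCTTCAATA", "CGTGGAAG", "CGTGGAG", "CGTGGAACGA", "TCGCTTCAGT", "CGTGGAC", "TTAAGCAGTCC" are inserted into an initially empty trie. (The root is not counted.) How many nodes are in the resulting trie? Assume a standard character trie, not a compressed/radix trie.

36

Insert word by word; a character creates a node only if that edge doesn't already exist:
  "TCGCTTCAATA" → 11 new (T, C, G, C, T, T, C, A, A, T, A)
  "CGTGGAAG" → 8 new (C, G, T, G, G, A, A, G)
  "CGTGGAG" → prefix "CGTGGA" already present; 1 new (G)
  "CGTGGAACGA" → prefix "CGTGGAA" already present; 3 new (C, G, A)
  "TCGCTTCAGT" → prefix "TCGCTTCA" already present; 2 new (G, T)
  "CGTGGAC" → prefix "CGTGGA" already present; 1 new (C)
  "TTAAGCAGTCC" → prefix "T" already present; 10 new (T, A, A, G, C, A, G, T, C, C)
Total nodes = 11 + 8 + 1 + 3 + 2 + 1 + 10 = 36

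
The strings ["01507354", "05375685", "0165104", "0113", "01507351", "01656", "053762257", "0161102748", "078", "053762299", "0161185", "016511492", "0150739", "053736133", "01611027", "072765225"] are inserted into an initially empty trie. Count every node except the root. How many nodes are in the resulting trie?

59

Count nodes per top-level branch (shared prefixes stored once):
  '0'-branch (0113, 01507351, 01507354, 0150739, 01611027, 0161102748, 0161185, 0165104, 016511492, 01656, 053736133, 05375685, 053762257, 053762299, 072765225, 078): 59 nodes
Sum: 59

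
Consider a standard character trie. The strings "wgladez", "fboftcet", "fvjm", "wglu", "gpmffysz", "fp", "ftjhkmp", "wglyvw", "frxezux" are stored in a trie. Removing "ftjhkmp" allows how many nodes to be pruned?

After clearing the end-marker at "ftjhkmp", prune upward until reaching a node still needed by another word.
The suffix "tjhkmp" (6 nodes) is used only by "ftjhkmp"; the node for "f" still has the child "b", so pruning stops there.
Nodes removed: 6

6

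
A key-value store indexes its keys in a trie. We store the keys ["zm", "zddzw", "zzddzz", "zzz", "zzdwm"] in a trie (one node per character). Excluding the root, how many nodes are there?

14

For each word, the new-node count is its length minus the longest prefix already in the trie:
  "zm" → 2 new (z, m)
  "zddzw" → prefix "z" already present; 4 new (d, d, z, w)
  "zzddzz" → prefix "z" already present; 5 new (z, d, d, z, z)
  "zzz" → prefix "zz" already present; 1 new (z)
  "zzdwm" → prefix "zzd" already present; 2 new (w, m)
Total nodes = 2 + 4 + 5 + 1 + 2 = 14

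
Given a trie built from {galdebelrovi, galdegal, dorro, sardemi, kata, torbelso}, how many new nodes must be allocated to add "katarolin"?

5

Walking "katarolin" from the root, the first 4 characters ("kata") follow existing edges; "r" is the first miss.
Each of the 5 remaining characters creates one node.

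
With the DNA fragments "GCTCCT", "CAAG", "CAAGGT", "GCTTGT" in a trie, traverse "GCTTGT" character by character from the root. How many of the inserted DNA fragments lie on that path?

1

Walk "GCTTGT" from the root; an end-of-word marker is hit whenever a stored word is a prefix of "GCTTGT".
Prefixes of the query that are stored words: "GCTTGT"
Count: 1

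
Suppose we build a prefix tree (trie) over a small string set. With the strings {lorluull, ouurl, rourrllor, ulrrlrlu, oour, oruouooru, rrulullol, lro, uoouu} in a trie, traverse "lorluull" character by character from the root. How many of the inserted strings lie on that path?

Traverse "lorluull" character by character; count nodes along the way that are marked as word ends.
Prefixes of the query that are stored words: "lorluull"
Count: 1

1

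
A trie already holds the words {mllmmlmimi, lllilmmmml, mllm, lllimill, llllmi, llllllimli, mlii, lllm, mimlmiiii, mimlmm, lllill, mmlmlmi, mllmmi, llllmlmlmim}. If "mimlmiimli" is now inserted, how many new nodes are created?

"mimlmii" is already a path in the trie; the remaining "mli" must be added.
New nodes needed: |"mimlmiimli"| − 7 = 10 − 7 = 3.

3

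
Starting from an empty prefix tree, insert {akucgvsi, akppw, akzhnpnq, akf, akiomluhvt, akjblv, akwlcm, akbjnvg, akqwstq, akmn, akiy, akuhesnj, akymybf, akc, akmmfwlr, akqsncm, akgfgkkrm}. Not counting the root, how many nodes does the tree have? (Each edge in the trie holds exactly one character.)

Count nodes per top-level branch (shared prefixes stored once):
  'a'-branch (akbjnvg, akc, akf, akgfgkkrm, akiomluhvt, akiy, akjblv, akmmfwlr, akmn, akppw, akqsncm, akqwstq, akucgvsi, akuhesnj, akwlcm, akymybf, akzhnpnq): 74 nodes
Sum: 74

74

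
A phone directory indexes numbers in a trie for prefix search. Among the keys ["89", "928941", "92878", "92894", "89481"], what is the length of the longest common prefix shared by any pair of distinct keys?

The deepest shared node is where two words last agree before diverging.
e.g. "92894" and "928941" share the prefix "92894" of length 5; no pair shares a longer one.
Longest shared-prefix length: 5

5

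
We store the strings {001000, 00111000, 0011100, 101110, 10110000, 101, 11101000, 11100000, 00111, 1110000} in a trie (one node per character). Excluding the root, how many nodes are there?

32

Count nodes per top-level branch (shared prefixes stored once):
  '0'-branch (001000, 00111, 0011100, 00111000): 11 nodes
  '1'-branch (101, 10110000, 101110, 1110000, 11100000, 11101000): 21 nodes
Sum: 32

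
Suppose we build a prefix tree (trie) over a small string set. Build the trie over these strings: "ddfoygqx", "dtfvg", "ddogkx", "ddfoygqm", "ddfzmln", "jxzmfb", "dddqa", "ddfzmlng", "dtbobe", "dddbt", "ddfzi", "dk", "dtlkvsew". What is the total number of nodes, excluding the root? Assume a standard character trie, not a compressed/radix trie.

Trace insertions, counting only characters that open a new branch:
  "ddfoygqx" → 8 new (d, d, f, o, y, g, q, x)
  "dtfvg" → prefix "d" already present; 4 new (t, f, v, g)
  "ddogkx" → prefix "dd" already present; 4 new (o, g, k, x)
  "ddfoygqm" → prefix "ddfoygq" already present; 1 new (m)
  "ddfzmln" → prefix "ddf" already present; 4 new (z, m, l, n)
  "jxzmfb" → 6 new (j, x, z, m, f, b)
  "dddqa" → prefix "dd" already present; 3 new (d, q, a)
  "ddfzmlng" → prefix "ddfzmln" already present; 1 new (g)
  "dtbobe" → prefix "dt" already present; 4 new (b, o, b, e)
  "dddbt" → prefix "ddd" already present; 2 new (b, t)
  "ddfzi" → prefix "ddfz" already present; 1 new (i)
  "dk" → prefix "d" already present; 1 new (k)
  "dtlkvsew" → prefix "dt" already present; 6 new (l, k, v, s, e, w)
Total nodes = 8 + 4 + 4 + 1 + 4 + 6 + 3 + 1 + 4 + 2 + 1 + 1 + 6 = 45

45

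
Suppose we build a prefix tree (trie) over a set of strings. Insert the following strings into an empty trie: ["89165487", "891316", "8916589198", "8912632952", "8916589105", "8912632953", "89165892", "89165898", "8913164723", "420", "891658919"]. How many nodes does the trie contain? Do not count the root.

35

Count nodes per top-level branch (shared prefixes stored once):
  '4'-branch (420): 3 nodes
  '8'-branch (8912632952, 8912632953, 891316, 8913164723, 89165487, 8916589105, 891658919, 8916589198, 89165892, 89165898): 32 nodes
Sum: 35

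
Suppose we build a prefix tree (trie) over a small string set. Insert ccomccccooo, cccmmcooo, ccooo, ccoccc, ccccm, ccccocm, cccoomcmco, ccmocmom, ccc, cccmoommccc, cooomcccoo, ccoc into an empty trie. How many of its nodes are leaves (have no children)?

10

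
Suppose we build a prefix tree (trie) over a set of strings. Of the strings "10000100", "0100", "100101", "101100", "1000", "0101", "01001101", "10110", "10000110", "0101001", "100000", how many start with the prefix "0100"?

Walk to "0100"; the words in its subtree are exactly those with that prefix.
Words under "0100": 0100, 01001101
Count: 2

2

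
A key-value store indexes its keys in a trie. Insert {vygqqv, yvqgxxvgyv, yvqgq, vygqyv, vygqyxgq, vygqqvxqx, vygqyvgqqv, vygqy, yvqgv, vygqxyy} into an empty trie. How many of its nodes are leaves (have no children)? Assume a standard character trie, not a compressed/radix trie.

7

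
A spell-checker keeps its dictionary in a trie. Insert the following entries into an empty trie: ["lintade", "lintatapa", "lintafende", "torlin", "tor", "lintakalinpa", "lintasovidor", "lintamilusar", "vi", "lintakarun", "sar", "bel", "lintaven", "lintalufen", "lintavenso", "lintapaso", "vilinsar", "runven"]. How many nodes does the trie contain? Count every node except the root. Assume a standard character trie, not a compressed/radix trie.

80

Insert word by word; a character creates a node only if that edge doesn't already exist:
  "lintade" → 7 new (l, i, n, t, a, d, e)
  "lintatapa" → prefix "linta" already present; 4 new (t, a, p, a)
  "lintafende" → prefix "linta" already present; 5 new (f, e, n, d, e)
  "torlin" → 6 new (t, o, r, l, i, n)
  "tor" → prefix "tor" already present; 0 new (none)
  "lintakalinpa" → prefix "linta" already present; 7 new (k, a, l, i, n, p, a)
  "lintasovidor" → prefix "linta" already present; 7 new (s, o, v, i, d, o, r)
  "lintamilusar" → prefix "linta" already present; 7 new (m, i, l, u, s, a, r)
  "vi" → 2 new (v, i)
  "lintakarun" → prefix "lintaka" already present; 3 new (r, u, n)
  "sar" → 3 new (s, a, r)
  "bel" → 3 new (b, e, l)
  "lintaven" → prefix "linta" already present; 3 new (v, e, n)
  "lintalufen" → prefix "linta" already present; 5 new (l, u, f, e, n)
  "lintavenso" → prefix "lintaven" already present; 2 new (s, o)
  "lintapaso" → prefix "linta" already present; 4 new (p, a, s, o)
  "vilinsar" → prefix "vi" already present; 6 new (l, i, n, s, a, r)
  "runven" → 6 new (r, u, n, v, e, n)
Total nodes = 7 + 4 + 5 + 6 + 0 + 7 + 7 + 7 + 2 + 3 + 3 + 3 + 3 + 5 + 2 + 4 + 6 + 6 = 80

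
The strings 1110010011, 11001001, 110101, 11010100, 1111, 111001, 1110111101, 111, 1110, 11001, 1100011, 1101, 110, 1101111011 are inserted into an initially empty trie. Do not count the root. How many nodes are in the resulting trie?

37

Count nodes per top-level branch (shared prefixes stored once):
  '1'-branch (110, 1100011, 11001, 11001001, 1101, 110101, 11010100, 1101111011, 111, 1110, 111001, 1110010011, 1110111101, 1111): 37 nodes
Sum: 37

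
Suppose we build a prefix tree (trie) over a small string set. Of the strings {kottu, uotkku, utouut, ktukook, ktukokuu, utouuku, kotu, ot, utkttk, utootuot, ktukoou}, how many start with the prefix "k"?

5

Filter for entries beginning with "k":
Matches: "kottu", "kotu", "ktukokuu", "ktukook", "ktukoou"
Count: 5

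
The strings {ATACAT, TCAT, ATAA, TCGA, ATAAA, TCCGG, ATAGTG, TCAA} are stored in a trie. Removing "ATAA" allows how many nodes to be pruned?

0

After clearing the end-marker at "ATAA", prune upward until reaching a node still needed by another word.
Every node on "ATAA" is still needed (e.g. by "ATAAA"), so nothing is freed.
Nodes removed: 0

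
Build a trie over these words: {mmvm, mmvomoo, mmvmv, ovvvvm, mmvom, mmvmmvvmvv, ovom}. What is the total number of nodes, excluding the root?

Trie structure (* marks end of a word):
(root)
├─ m
│  └─ m
│     └─ v
│        ├─ m *
│        │  ├─ m
│        │  │  └─ v
│        │  │     └─ v
│        │  │        └─ m
│        │  │           └─ v
│        │  │              └─ v *
│        │  └─ v *
│        └─ o
│           └─ m *
│              └─ o
│                 └─ o *
└─ o
   └─ v
      ├─ o
      │  └─ m *
      └─ v
         └─ v
            └─ v
               └─ m *
Counting every labelled node above: 23.

23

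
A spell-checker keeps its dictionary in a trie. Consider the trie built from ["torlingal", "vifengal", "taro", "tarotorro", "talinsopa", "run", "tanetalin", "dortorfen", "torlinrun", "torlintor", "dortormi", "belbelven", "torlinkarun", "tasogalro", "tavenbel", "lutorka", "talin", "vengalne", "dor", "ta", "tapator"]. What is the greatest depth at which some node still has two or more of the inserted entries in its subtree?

6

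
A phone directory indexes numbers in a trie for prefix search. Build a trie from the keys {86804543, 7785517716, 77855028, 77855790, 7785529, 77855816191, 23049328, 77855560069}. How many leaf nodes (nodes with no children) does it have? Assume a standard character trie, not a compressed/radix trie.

Leaves are exactly the stored words that no other stored word extends.
Those words: "23049328", "77855028", "7785517716", "7785529", "77855560069", "77855790", "77855816191", "86804543"
Leaf count: 8

8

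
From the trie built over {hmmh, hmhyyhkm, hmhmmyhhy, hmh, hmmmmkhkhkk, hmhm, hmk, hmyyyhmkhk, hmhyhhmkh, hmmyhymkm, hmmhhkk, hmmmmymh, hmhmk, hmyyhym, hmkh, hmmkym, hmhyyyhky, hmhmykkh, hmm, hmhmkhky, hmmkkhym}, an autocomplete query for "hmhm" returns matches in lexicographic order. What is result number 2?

hmhmk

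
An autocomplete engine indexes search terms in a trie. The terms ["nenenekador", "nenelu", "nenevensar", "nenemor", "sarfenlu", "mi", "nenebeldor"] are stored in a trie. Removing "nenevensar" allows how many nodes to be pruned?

6

After clearing the end-marker at "nenevensar", prune upward until reaching a node still needed by another word.
The suffix "vensar" (6 nodes) is used only by "nenevensar"; the node for "nene" still has the child "n", so pruning stops there.
Nodes removed: 6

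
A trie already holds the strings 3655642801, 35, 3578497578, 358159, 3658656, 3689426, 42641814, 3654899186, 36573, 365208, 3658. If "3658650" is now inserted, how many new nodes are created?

1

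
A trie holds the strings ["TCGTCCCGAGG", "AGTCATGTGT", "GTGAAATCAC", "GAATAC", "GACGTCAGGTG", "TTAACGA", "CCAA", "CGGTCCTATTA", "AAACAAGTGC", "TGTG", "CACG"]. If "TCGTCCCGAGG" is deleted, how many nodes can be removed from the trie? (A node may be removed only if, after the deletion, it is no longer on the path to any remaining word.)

10

After clearing the end-marker at "TCGTCCCGAGG", prune upward until reaching a node still needed by another word.
The suffix "CGTCCCGAGG" (10 nodes) is used only by "TCGTCCCGAGG"; the node for "T" still has the child "T", so pruning stops there.
Nodes removed: 10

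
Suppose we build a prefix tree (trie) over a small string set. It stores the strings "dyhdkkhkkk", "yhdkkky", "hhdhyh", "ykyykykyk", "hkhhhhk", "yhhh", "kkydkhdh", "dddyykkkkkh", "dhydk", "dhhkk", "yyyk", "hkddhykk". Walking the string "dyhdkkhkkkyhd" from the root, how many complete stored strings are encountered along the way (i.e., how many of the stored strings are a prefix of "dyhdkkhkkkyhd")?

1

Traverse "dyhdkkhkkkyhd" character by character; count nodes along the way that are marked as word ends.
Prefixes of the query that are stored words: "dyhdkkhkkk"
Count: 1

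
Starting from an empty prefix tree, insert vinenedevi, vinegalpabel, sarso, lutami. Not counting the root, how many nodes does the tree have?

29

For each word, the new-node count is its length minus the longest prefix already in the trie:
  "vinenedevi" → 10 new (v, i, n, e, n, e, d, e, v, i)
  "vinegalpabel" → prefix "vine" already present; 8 new (g, a, l, p, a, b, e, l)
  "sarso" → 5 new (s, a, r, s, o)
  "lutami" → 6 new (l, u, t, a, m, i)
Total nodes = 10 + 8 + 5 + 6 = 29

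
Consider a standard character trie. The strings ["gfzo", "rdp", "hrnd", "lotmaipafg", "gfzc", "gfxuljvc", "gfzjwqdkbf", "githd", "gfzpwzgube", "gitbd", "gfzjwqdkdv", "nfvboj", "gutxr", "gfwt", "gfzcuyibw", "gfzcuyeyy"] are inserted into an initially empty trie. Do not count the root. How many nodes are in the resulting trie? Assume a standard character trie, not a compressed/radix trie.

Count nodes per top-level branch (shared prefixes stored once):
  'g'-branch (gfwt, gfxuljvc, gfzc, gfzcuyeyy, gfzcuyibw, gfzjwqdkbf, gfzjwqdkdv, gfzo, gfzpwzgube, gitbd, githd, gutxr): 47 nodes
  'h'-branch (hrnd): 4 nodes
  'l'-branch (lotmaipafg): 10 nodes
  'n'-branch (nfvboj): 6 nodes
  'r'-branch (rdp): 3 nodes
Sum: 70

70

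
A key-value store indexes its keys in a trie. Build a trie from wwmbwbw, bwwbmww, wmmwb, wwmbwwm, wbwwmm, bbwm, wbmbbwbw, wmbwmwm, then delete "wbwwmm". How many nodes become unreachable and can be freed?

4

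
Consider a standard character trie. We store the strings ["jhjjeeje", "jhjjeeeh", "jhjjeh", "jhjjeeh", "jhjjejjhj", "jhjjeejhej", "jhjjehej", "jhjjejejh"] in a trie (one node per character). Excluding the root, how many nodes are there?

24

For each word, the new-node count is its length minus the longest prefix already in the trie:
  "jhjjeeje" → 8 new (j, h, j, j, e, e, j, e)
  "jhjjeeeh" → prefix "jhjjee" already present; 2 new (e, h)
  "jhjjeh" → prefix "jhjje" already present; 1 new (h)
  "jhjjeeh" → prefix "jhjjee" already present; 1 new (h)
  "jhjjejjhj" → prefix "jhjje" already present; 4 new (j, j, h, j)
  "jhjjeejhej" → prefix "jhjjeej" already present; 3 new (h, e, j)
  "jhjjehej" → prefix "jhjjeh" already present; 2 new (e, j)
  "jhjjejejh" → prefix "jhjjej" already present; 3 new (e, j, h)
Total nodes = 8 + 2 + 1 + 1 + 4 + 3 + 2 + 3 = 24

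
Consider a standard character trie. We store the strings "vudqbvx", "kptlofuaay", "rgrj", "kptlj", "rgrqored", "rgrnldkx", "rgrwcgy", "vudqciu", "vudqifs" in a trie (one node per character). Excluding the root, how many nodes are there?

42

Trace insertions, counting only characters that open a new branch:
  "vudqbvx" → 7 new (v, u, d, q, b, v, x)
  "kptlofuaay" → 10 new (k, p, t, l, o, f, u, a, a, y)
  "rgrj" → 4 new (r, g, r, j)
  "kptlj" → prefix "kptl" already present; 1 new (j)
  "rgrqored" → prefix "rgr" already present; 5 new (q, o, r, e, d)
  "rgrnldkx" → prefix "rgr" already present; 5 new (n, l, d, k, x)
  "rgrwcgy" → prefix "rgr" already present; 4 new (w, c, g, y)
  "vudqciu" → prefix "vudq" already present; 3 new (c, i, u)
  "vudqifs" → prefix "vudq" already present; 3 new (i, f, s)
Total nodes = 7 + 10 + 4 + 1 + 5 + 5 + 4 + 3 + 3 = 42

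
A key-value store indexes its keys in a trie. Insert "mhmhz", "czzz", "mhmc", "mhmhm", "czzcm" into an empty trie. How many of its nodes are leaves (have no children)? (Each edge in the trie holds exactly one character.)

5

Leaves are exactly the stored words that no other stored word extends.
Those words: "czzcm", "czzz", "mhmc", "mhmhm", "mhmhz"
Leaf count: 5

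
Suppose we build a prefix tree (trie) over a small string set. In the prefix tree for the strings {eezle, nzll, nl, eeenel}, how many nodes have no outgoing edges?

A leaf is a node with no children — equivalently, the end of a word that is not a proper prefix of any other stored word.
Those words: "eeenel", "eezle", "nl", "nzll"
Leaf count: 4

4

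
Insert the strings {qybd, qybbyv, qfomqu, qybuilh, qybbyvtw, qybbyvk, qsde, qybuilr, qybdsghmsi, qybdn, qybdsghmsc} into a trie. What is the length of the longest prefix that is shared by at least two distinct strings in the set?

Look for the deepest trie node that still has at least two words in its subtree.
"qybdsghmsc" and "qybdsghmsi" agree on "qybdsghms" (9 characters) before diverging; nothing deeper is shared.
Longest shared-prefix length: 9

9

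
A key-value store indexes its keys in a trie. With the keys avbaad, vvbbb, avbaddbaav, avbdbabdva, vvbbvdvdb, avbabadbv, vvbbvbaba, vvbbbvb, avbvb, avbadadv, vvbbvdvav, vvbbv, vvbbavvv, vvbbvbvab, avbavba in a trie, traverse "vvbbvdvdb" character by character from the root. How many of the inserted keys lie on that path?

Traverse "vvbbvdvdb" character by character; count nodes along the way that are marked as word ends.
Prefixes of the query that are stored words: "vvbbv", "vvbbvdvdb"
Count: 2

2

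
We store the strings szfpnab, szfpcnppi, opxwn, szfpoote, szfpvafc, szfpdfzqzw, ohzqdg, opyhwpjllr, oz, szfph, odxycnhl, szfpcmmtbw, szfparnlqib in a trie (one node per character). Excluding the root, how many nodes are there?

65

For each word, the new-node count is its length minus the longest prefix already in the trie:
  "szfpnab" → 7 new (s, z, f, p, n, a, b)
  "szfpcnppi" → prefix "szfp" already present; 5 new (c, n, p, p, i)
  "opxwn" → 5 new (o, p, x, w, n)
  "szfpoote" → prefix "szfp" already present; 4 new (o, o, t, e)
  "szfpvafc" → prefix "szfp" already present; 4 new (v, a, f, c)
  "szfpdfzqzw" → prefix "szfp" already present; 6 new (d, f, z, q, z, w)
  "ohzqdg" → prefix "o" already present; 5 new (h, z, q, d, g)
  "opyhwpjllr" → prefix "op" already present; 8 new (y, h, w, p, j, l, l, r)
  "oz" → prefix "o" already present; 1 new (z)
  "szfph" → prefix "szfp" already present; 1 new (h)
  "odxycnhl" → prefix "o" already present; 7 new (d, x, y, c, n, h, l)
  "szfpcmmtbw" → prefix "szfpc" already present; 5 new (m, m, t, b, w)
  "szfparnlqib" → prefix "szfp" already present; 7 new (a, r, n, l, q, i, b)
Total nodes = 7 + 5 + 5 + 4 + 4 + 6 + 5 + 8 + 1 + 1 + 7 + 5 + 7 = 65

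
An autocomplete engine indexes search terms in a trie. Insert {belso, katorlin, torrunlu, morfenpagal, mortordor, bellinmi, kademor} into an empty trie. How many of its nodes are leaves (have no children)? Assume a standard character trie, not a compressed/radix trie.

A leaf is a node with no children — equivalently, the end of a word that is not a proper prefix of any other stored word.
Those words: "bellinmi", "belso", "kademor", "katorlin", "morfenpagal", "mortordor", "torrunlu"
Leaf count: 7

7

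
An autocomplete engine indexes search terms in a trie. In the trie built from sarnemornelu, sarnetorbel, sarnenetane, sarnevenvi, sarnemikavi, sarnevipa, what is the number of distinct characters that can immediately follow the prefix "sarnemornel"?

1

The children of the "sarnemornel" node are the distinct next characters among strings starting with "sarnemornel".
Characters that immediately follow "sarnemornel" among the stored strings: {u}.
That node has 1 child edge.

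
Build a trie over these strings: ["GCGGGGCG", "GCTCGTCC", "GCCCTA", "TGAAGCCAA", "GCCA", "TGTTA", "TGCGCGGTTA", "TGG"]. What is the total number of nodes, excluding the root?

40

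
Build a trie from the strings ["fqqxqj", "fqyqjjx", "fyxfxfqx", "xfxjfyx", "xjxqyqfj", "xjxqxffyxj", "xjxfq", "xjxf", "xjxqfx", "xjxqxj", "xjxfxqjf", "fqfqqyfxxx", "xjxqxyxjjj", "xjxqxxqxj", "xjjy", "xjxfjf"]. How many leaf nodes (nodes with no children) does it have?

A leaf is a node with no children — equivalently, the end of a word that is not a proper prefix of any other stored word.
Those words: "fqfqqyfxxx", "fqqxqj", "fqyqjjx", "fyxfxfqx", "xfxjfyx", "xjjy", "xjxfjf", "xjxfq", "xjxfxqjf", "xjxqfx", "xjxqxffyxj", "xjxqxj", "xjxqxxqxj", "xjxqxyxjjj", "xjxqyqfj"
Leaf count: 15

15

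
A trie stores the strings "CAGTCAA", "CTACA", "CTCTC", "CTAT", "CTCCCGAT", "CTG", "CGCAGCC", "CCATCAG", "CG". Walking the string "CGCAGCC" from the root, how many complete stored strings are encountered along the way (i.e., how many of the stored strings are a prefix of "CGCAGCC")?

Traverse "CGCAGCC" character by character; count nodes along the way that are marked as word ends.
Prefixes of the query that are stored words: "CG", "CGCAGCC"
Count: 2

2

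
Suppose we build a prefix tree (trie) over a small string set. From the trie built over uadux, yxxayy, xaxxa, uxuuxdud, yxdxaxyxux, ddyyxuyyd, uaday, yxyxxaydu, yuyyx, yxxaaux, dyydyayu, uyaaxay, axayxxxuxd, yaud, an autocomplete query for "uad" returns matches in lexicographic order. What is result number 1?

DFS of the "uad" subtree visits, in order: "uaday", "uadux"
The 1st is uaday.

uaday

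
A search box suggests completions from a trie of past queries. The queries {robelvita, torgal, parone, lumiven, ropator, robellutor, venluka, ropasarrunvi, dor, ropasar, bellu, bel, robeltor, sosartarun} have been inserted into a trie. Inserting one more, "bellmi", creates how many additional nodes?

The longest prefix of "bellmi" already in the trie is "bell" (length 4).
New nodes needed: |"bellmi"| − 4 = 6 − 4 = 2.

2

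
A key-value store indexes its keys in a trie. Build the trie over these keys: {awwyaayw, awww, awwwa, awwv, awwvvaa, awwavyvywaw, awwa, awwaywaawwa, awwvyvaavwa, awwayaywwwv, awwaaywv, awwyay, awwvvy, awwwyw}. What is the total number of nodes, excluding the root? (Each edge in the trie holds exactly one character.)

50

Insert word by word; a character creates a node only if that edge doesn't already exist:
  "awwyaayw" → 8 new (a, w, w, y, a, a, y, w)
  "awww" → prefix "aww" already present; 1 new (w)
  "awwwa" → prefix "awww" already present; 1 new (a)
  "awwv" → prefix "aww" already present; 1 new (v)
  "awwvvaa" → prefix "awwv" already present; 3 new (v, a, a)
  "awwavyvywaw" → prefix "aww" already present; 8 new (a, v, y, v, y, w, a, w)
  "awwa" → prefix "awwa" already present; 0 new (none)
  "awwaywaawwa" → prefix "awwa" already present; 7 new (y, w, a, a, w, w, a)
  "awwvyvaavwa" → prefix "awwv" already present; 7 new (y, v, a, a, v, w, a)
  "awwayaywwwv" → prefix "awway" already present; 6 new (a, y, w, w, w, v)
  "awwaaywv" → prefix "awwa" already present; 4 new (a, y, w, v)
  "awwyay" → prefix "awwya" already present; 1 new (y)
  "awwvvy" → prefix "awwvv" already present; 1 new (y)
  "awwwyw" → prefix "awww" already present; 2 new (y, w)
Total nodes = 8 + 1 + 1 + 1 + 3 + 8 + 0 + 7 + 7 + 6 + 4 + 1 + 1 + 2 = 50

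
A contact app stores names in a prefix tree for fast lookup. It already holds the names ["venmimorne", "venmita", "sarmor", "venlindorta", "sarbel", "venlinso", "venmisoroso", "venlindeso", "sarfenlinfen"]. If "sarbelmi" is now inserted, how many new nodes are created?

2

The longest prefix of "sarbelmi" already in the trie is "sarbel" (length 6).
So 8 − 6 = 2 new nodes.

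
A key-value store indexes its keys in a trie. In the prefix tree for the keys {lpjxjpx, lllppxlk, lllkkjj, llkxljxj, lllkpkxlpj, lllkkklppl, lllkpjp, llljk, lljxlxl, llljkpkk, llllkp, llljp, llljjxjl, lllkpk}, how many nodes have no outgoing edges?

12

A leaf is a node with no children — equivalently, the end of a word that is not a proper prefix of any other stored word.
Those words: "lljxlxl", "llkxljxj", "llljjxjl", "llljkpkk", "llljp", "lllkkjj", "lllkkklppl", "lllkpjp", "lllkpkxlpj", "llllkp", "lllppxlk", "lpjxjpx"
Leaf count: 12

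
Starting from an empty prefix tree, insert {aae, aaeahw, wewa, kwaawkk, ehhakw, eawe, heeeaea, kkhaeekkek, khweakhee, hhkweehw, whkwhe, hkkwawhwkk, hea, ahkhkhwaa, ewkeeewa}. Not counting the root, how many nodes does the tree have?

87

Insert word by word; a character creates a node only if that edge doesn't already exist:
  "aae" → 3 new (a, a, e)
  "aaeahw" → prefix "aae" already present; 3 new (a, h, w)
  "wewa" → 4 new (w, e, w, a)
  "kwaawkk" → 7 new (k, w, a, a, w, k, k)
  "ehhakw" → 6 new (e, h, h, a, k, w)
  "eawe" → prefix "e" already present; 3 new (a, w, e)
  "heeeaea" → 7 new (h, e, e, e, a, e, a)
  "kkhaeekkek" → prefix "k" already present; 9 new (k, h, a, e, e, k, k, e, k)
  "khweakhee" → prefix "k" already present; 8 new (h, w, e, a, k, h, e, e)
  "hhkweehw" → prefix "h" already present; 7 new (h, k, w, e, e, h, w)
  "whkwhe" → prefix "w" already present; 5 new (h, k, w, h, e)
  "hkkwawhwkk" → prefix "h" already present; 9 new (k, k, w, a, w, h, w, k, k)
  "hea" → prefix "he" already present; 1 new (a)
  "ahkhkhwaa" → prefix "a" already present; 8 new (h, k, h, k, h, w, a, a)
  "ewkeeewa" → prefix "e" already present; 7 new (w, k, e, e, e, w, a)
Total nodes = 3 + 3 + 4 + 7 + 6 + 3 + 7 + 9 + 8 + 7 + 5 + 9 + 1 + 8 + 7 = 87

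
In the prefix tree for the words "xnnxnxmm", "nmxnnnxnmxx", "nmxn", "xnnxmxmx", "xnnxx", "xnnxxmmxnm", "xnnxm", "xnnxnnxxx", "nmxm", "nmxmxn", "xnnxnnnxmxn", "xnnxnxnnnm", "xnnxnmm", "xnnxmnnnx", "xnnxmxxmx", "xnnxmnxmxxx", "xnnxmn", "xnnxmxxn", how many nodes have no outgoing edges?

Leaves are exactly the stored words that no other stored word extends.
Those words: "nmxmxn", "nmxnnnxnmxx", "xnnxmnnnx", "xnnxmnxmxxx", "xnnxmxmx", "xnnxmxxmx", "xnnxmxxn", "xnnxnmm", "xnnxnnnxmxn", "xnnxnnxxx", "xnnxnxmm", "xnnxnxnnnm", "xnnxxmmxnm"
Leaf count: 13

13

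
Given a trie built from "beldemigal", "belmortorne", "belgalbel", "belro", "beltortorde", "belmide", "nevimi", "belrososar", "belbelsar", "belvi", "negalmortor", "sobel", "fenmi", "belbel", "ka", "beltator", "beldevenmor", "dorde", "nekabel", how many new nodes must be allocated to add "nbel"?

3

"n" is already a path in the trie; the remaining "bel" must be added.
So 4 − 1 = 3 new nodes.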